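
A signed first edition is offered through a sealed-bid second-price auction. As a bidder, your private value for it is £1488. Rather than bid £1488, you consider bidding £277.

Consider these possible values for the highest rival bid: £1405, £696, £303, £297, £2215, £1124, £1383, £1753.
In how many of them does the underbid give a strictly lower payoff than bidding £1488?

The deviation hurts exactly when the highest competing bid lies strictly between £277 and £1488 — underbidding then forfeits a profitable win.
£1405: inside the interval → strictly worse (loss £83).
£696: inside the interval → strictly worse (loss £792).
£303: inside the interval → strictly worse (loss £1185).
£297: inside the interval → strictly worse (loss £1191).
£2215: above both → same outcome either way.
£1124: inside the interval → strictly worse (loss £364).
£1383: inside the interval → strictly worse (loss £105).
£1753: above both → same outcome either way.
Count: 6.

6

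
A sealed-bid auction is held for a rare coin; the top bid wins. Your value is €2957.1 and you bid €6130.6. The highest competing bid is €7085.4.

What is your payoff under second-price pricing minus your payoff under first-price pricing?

Your bid €6130.6 is below €7085.4, so you lose under either rule.
Payoff is €0 in both cases; difference = €0.

€0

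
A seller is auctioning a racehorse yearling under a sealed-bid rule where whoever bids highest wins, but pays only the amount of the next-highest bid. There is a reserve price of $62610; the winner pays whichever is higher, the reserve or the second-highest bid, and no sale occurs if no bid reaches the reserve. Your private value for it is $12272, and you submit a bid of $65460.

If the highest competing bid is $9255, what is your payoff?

Your bid $65460 is the highest and exceeds the reserve.
Price = max(second-highest bid, reserve) = max($9255, $62610) = $62610.
Payoff = $12272 − $62610 = −$50338.

−$50338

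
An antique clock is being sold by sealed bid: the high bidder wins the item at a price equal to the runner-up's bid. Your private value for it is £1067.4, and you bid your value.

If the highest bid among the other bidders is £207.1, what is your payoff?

£860.3

Your bid £1067.4 exceeds the highest competing bid £207.1, so you win.
In a second-price auction the winner pays the second-highest bid, £207.1.
Payoff = value − price = £1067.4 − £207.1 = £860.3.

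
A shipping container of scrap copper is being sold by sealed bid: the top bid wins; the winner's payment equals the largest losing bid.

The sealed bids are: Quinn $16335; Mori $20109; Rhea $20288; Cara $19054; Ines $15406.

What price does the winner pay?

Highest bid: Rhea at $20288, so Rhea wins.
Second-highest bid: Mori at $20109 — that is the price the winner pays.

$20109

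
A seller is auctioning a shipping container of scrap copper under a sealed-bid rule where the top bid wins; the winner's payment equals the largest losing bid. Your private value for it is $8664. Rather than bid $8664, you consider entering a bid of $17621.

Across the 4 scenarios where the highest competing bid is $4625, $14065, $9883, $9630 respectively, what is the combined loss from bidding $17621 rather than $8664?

The deviation costs you only when the competing bid falls strictly between $8664 and $17621; elsewhere both bids give the same outcome.
$4625: outcomes coincide → loss $0.
$14065: truthful payoff $0, deviation payoff −$5401 → loss $5401.
$9883: truthful payoff $0, deviation payoff −$1219 → loss $1219.
$9630: truthful payoff $0, deviation payoff −$966 → loss $966.
Total loss = $5401 + $1219 + $966 = $7586.

$7586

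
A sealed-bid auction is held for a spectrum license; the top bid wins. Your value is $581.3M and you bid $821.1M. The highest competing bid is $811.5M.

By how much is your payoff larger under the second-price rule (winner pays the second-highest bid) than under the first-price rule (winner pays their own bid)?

$9.6M

You have the highest bid, so you win under either rule.
Second-price: pay $811.5M → payoff −$230.2M.
First-price: pay your own bid $821.1M → payoff −$239.8M.
Difference = −$230.2M − (−$239.8M) = $9.6M.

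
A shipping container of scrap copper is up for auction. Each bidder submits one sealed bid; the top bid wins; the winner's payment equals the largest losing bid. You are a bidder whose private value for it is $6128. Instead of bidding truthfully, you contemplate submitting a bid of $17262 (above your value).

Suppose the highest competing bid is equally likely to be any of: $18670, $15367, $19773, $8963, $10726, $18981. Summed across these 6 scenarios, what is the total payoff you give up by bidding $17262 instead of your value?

$16672

The deviation costs you only when the competing bid falls strictly between $6128 and $17262; elsewhere both bids give the same outcome.
$18670: outcomes coincide → loss $0.
$15367: truthful payoff $0, deviation payoff −$9239 → loss $9239.
$19773: outcomes coincide → loss $0.
$8963: truthful payoff $0, deviation payoff −$2835 → loss $2835.
$10726: truthful payoff $0, deviation payoff −$4598 → loss $4598.
$18981: outcomes coincide → loss $0.
Total loss = $9239 + $2835 + $4598 = $16672.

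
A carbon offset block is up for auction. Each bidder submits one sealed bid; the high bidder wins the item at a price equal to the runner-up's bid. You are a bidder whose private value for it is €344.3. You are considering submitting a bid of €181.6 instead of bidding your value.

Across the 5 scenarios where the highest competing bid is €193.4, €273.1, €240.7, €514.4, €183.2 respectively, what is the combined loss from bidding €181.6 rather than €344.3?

The deviation costs you only when the competing bid falls strictly between €181.6 and €344.3; elsewhere both bids give the same outcome.
€193.4: truthful payoff €150.9, deviation payoff €0 → loss €150.9.
€273.1: truthful payoff €71.2, deviation payoff €0 → loss €71.2.
€240.7: truthful payoff €103.6, deviation payoff €0 → loss €103.6.
€514.4: outcomes coincide → loss €0.
€183.2: truthful payoff €161.1, deviation payoff €0 → loss €161.1.
Total loss = €150.9 + €71.2 + €103.6 + €161.1 = €486.8.

€486.8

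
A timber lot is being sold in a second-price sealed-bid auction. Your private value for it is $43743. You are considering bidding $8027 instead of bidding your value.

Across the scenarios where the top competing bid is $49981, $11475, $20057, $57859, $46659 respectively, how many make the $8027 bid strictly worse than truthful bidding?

The deviation hurts exactly when the highest competing bid lies strictly between $8027 and $43743 — underbidding then forfeits a profitable win.
$49981: above both → same outcome either way.
$11475: inside the interval → strictly worse (loss $32268).
$20057: inside the interval → strictly worse (loss $23686).
$57859: above both → same outcome either way.
$46659: above both → same outcome either way.
Count: 2.

2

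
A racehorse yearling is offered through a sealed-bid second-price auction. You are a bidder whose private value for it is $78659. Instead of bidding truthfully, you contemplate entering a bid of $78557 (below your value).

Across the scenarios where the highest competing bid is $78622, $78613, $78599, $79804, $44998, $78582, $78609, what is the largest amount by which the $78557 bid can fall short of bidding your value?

$77

$78622: truthful gives $37, deviation gives $0 → loss $37.
$78613: truthful gives $46, deviation gives $0 → loss $46.
$78599: truthful gives $60, deviation gives $0 → loss $60.
$79804: same outcome either way → loss $0.
$44998: same outcome either way → loss $0.
$78582: truthful gives $77, deviation gives $0 → loss $77.
$78609: truthful gives $50, deviation gives $0 → loss $50.
Maximum loss: $77.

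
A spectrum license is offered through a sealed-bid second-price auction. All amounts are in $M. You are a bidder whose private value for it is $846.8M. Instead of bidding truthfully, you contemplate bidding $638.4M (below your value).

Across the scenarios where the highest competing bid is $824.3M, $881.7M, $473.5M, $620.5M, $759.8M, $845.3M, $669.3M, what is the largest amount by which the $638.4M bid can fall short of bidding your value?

$824.3M: truthful gives $22.5M, deviation gives $0M → loss $22.5M.
$881.7M: same outcome either way → loss $0M.
$473.5M: same outcome either way → loss $0M.
$620.5M: same outcome either way → loss $0M.
$759.8M: truthful gives $87M, deviation gives $0M → loss $87M.
$845.3M: truthful gives $1.5M, deviation gives $0M → loss $1.5M.
$669.3M: truthful gives $177.5M, deviation gives $0M → loss $177.5M.
Maximum loss: $177.5M.

$177.5M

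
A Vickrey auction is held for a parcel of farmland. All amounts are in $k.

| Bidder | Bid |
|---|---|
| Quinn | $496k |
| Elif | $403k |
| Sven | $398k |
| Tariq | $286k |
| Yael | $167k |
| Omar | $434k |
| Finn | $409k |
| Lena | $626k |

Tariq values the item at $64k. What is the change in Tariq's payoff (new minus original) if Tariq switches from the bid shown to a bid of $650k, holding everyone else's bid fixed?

−$562k

The highest bid among the other bidders is $626k; Tariq's bid doesn't change that.
Original bid $286k: Tariq is not highest (top rival bid is $626k); payoff $0k.
Alternative bid $650k: Tariq is highest, pays the top rival bid $626k; payoff $64k − $626k = −$562k.
Change in payoff = −$562k − ($0k) = −$562k.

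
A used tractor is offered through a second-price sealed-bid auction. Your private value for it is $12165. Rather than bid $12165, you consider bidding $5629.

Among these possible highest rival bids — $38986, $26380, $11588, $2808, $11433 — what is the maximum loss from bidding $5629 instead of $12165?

$38986: same outcome either way → loss $0.
$26380: same outcome either way → loss $0.
$11588: truthful gives $577, deviation gives $0 → loss $577.
$2808: same outcome either way → loss $0.
$11433: truthful gives $732, deviation gives $0 → loss $732.
Maximum loss: $732.

$732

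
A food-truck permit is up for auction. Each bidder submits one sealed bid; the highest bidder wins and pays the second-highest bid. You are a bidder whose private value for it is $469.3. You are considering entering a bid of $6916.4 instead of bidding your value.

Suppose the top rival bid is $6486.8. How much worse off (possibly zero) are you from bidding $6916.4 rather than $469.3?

$6017.5

Bidding your value $469.3: you lose (since $469.3 < $6486.8). Payoff $0.
Bidding $6916.4: you win and pay $6486.8. Payoff $469.3 − $6486.8 = −$6017.5.
The competing bid $6486.8 lies between your value and your inflated bid, so overbidding wins an item priced above your value.
Loss from deviating = $0 − (−$6017.5) = $6017.5.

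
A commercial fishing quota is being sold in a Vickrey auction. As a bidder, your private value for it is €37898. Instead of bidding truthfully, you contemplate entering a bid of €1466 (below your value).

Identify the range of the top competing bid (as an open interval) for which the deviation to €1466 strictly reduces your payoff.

(€1466, €37898)

If the competing bid is below €1466, both bids win at the same price — no difference.
If it is above €37898, both bids lose — no difference.
If it lies strictly between €1466 and €37898, bidding your value wins at a price below your value (positive payoff) while bidding €1466 loses (payoff 0).
So the deviation strictly hurts on the open interval (€1466, €37898).
Truthful bidding weakly dominates here: raising your bid can only win items priced above your value, and lowering it can only forfeit items priced below.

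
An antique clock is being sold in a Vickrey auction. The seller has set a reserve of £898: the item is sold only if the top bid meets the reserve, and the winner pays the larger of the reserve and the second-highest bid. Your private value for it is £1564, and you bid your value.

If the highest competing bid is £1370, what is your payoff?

£194

Your bid £1564 is the highest and exceeds the reserve.
Price = max(second-highest bid, reserve) = max(£1370, £898) = £1370.
Payoff = £1564 − £1370 = £194.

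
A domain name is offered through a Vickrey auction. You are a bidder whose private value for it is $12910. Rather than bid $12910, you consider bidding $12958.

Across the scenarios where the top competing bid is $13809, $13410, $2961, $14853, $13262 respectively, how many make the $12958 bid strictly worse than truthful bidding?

The deviation hurts exactly when the highest competing bid lies strictly between $12910 and $12958 — overbidding then wins at a price above your value.
$13809: above both → same outcome either way.
$13410: above both → same outcome either way.
$2961: below both → same outcome either way.
$14853: above both → same outcome either way.
$13262: above both → same outcome either way.
Count: 0.

0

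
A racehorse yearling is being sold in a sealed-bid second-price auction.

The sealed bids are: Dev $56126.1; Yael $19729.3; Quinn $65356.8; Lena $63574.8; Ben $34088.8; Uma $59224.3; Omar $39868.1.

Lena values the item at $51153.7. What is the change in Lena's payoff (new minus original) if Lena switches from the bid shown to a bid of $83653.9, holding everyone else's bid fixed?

−$14203.1

The highest bid among the other bidders is $65356.8; Lena's bid doesn't change that.
Original bid $63574.8: Lena is not highest (top rival bid is $65356.8); payoff $0.
Alternative bid $83653.9: Lena is highest, pays the top rival bid $65356.8; payoff $51153.7 − $65356.8 = −$14203.1.
Change in payoff = −$14203.1 − ($0) = −$14203.1.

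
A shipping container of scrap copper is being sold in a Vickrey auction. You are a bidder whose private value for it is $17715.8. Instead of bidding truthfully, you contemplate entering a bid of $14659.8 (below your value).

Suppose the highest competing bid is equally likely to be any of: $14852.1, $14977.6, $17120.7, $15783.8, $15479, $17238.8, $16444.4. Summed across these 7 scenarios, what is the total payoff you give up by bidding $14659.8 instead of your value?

The deviation costs you only when the competing bid falls strictly between $14659.8 and $17715.8; elsewhere both bids give the same outcome.
$14852.1: truthful payoff $2863.7, deviation payoff $0 → loss $2863.7.
$14977.6: truthful payoff $2738.2, deviation payoff $0 → loss $2738.2.
$17120.7: truthful payoff $595.1, deviation payoff $0 → loss $595.1.
$15783.8: truthful payoff $1932, deviation payoff $0 → loss $1932.
$15479: truthful payoff $2236.8, deviation payoff $0 → loss $2236.8.
$17238.8: truthful payoff $477, deviation payoff $0 → loss $477.
$16444.4: truthful payoff $1271.4, deviation payoff $0 → loss $1271.4.
Total loss = $2863.7 + $2738.2 + $595.1 + $1932 + $2236.8 + $477 + $1271.4 = $12114.2.
Truthful bidding weakly dominates here: raising your bid can only win items priced above your value, and lowering it can only forfeit items priced below.

$12114.2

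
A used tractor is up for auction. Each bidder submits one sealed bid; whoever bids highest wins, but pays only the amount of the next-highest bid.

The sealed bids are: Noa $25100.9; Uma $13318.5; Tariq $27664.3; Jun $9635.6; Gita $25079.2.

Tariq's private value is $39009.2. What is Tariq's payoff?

$13908.3

Highest bid: Tariq at $27664.3, so Tariq wins.
Second-highest bid: Noa at $25100.9 — that is the price the winner pays.
Tariq's payoff = value − price = $39009.2 − $25100.9 = $13908.3.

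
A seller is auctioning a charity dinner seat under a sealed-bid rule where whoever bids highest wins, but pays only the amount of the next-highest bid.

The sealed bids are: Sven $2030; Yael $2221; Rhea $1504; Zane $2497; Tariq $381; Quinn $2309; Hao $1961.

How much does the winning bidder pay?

$2309

Highest bid: Zane at $2497, so Zane wins.
Second-highest bid: Quinn at $2309 — that is the price the winner pays.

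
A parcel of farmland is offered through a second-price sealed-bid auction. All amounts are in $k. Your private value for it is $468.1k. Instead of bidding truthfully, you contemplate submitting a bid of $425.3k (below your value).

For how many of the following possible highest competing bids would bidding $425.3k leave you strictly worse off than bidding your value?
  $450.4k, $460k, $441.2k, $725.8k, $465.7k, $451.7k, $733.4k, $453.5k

The deviation hurts exactly when the highest competing bid lies strictly between $425.3k and $468.1k — underbidding then forfeits a profitable win.
$450.4k: inside the interval → strictly worse (loss $17.7k).
$460k: inside the interval → strictly worse (loss $8.1k).
$441.2k: inside the interval → strictly worse (loss $26.9k).
$725.8k: above both → same outcome either way.
$465.7k: inside the interval → strictly worse (loss $2.4k).
$451.7k: inside the interval → strictly worse (loss $16.4k).
$733.4k: above both → same outcome either way.
$453.5k: inside the interval → strictly worse (loss $14.6k).
Count: 6.

6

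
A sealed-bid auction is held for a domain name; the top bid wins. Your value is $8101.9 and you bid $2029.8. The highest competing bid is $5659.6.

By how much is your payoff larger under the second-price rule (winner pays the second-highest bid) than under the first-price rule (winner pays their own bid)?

Your bid $2029.8 is below $5659.6, so you lose under either rule.
Payoff is $0 in both cases; difference = $0.

$0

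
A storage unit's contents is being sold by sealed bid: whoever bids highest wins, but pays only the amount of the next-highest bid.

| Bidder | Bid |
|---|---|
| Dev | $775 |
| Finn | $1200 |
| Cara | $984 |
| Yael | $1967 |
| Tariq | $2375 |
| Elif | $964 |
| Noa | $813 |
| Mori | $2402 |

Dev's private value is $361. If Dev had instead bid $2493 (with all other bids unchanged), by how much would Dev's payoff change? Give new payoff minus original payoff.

−$2041

The highest bid among the other bidders is $2402; Dev's bid doesn't change that.
Original bid $775: Dev is not highest (top rival bid is $2402); payoff $0.
Alternative bid $2493: Dev is highest, pays the top rival bid $2402; payoff $361 − $2402 = −$2041.
Change in payoff = −$2041 − ($0) = −$2041.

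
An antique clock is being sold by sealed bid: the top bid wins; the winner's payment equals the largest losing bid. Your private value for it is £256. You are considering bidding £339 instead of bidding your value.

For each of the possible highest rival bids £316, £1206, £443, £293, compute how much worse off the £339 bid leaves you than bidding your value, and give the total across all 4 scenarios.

The deviation costs you only when the competing bid falls strictly between £256 and £339; elsewhere both bids give the same outcome.
£316: truthful payoff £0, deviation payoff −£60 → loss £60.
£1206: outcomes coincide → loss £0.
£443: outcomes coincide → loss £0.
£293: truthful payoff £0, deviation payoff −£37 → loss £37.
Total loss = £60 + £37 = £97.

£97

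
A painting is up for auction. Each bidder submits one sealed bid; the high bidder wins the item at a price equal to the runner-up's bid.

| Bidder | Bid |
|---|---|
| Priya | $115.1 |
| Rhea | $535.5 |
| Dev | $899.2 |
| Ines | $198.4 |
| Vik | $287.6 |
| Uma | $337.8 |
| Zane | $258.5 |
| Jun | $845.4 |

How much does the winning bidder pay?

$845.4

Highest bid: Dev at $899.2, so Dev wins.
Second-highest bid: Jun at $845.4 — that is the price the winner pays.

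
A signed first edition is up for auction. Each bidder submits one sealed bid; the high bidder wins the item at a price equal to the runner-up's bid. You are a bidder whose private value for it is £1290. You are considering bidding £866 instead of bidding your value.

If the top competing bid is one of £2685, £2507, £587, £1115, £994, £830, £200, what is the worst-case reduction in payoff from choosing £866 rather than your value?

£2685: same outcome either way → loss £0.
£2507: same outcome either way → loss £0.
£587: same outcome either way → loss £0.
£1115: truthful gives £175, deviation gives £0 → loss £175.
£994: truthful gives £296, deviation gives £0 → loss £296.
£830: same outcome either way → loss £0.
£200: same outcome either way → loss £0.
Maximum loss: £296.

£296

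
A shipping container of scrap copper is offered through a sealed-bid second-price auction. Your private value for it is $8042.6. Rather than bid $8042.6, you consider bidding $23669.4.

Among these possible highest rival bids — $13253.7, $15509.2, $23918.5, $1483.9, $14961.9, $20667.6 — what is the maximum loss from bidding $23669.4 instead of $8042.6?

$13253.7: truthful gives $0, deviation gives −$5211.1 → loss $5211.1.
$15509.2: truthful gives $0, deviation gives −$7466.6 → loss $7466.6.
$23918.5: same outcome either way → loss $0.
$1483.9: same outcome either way → loss $0.
$14961.9: truthful gives $0, deviation gives −$6919.3 → loss $6919.3.
$20667.6: truthful gives $0, deviation gives −$12625 → loss $12625.
Maximum loss: $12625.

$12625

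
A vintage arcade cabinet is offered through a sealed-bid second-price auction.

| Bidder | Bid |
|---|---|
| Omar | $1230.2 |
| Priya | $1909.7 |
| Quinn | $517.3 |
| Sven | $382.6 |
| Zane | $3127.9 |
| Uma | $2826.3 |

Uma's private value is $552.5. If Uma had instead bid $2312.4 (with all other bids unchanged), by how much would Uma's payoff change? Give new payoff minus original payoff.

$0

The highest bid among the other bidders is $3127.9; Uma's bid doesn't change that.
Original bid $2826.3: Uma is not highest (top rival bid is $3127.9); payoff $0.
Alternative bid $2312.4: Uma is not highest (top rival bid is $3127.9); payoff $0.
Change in payoff = $0 − ($0) = $0.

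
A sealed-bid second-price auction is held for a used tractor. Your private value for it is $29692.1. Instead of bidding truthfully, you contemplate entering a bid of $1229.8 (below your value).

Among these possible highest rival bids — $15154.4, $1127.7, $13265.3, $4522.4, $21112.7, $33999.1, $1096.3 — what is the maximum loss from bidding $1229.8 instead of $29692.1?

$15154.4: truthful gives $14537.7, deviation gives $0 → loss $14537.7.
$1127.7: same outcome either way → loss $0.
$13265.3: truthful gives $16426.8, deviation gives $0 → loss $16426.8.
$4522.4: truthful gives $25169.7, deviation gives $0 → loss $25169.7.
$21112.7: truthful gives $8579.4, deviation gives $0 → loss $8579.4.
$33999.1: same outcome either way → loss $0.
$1096.3: same outcome either way → loss $0.
Maximum loss: $25169.7.

$25169.7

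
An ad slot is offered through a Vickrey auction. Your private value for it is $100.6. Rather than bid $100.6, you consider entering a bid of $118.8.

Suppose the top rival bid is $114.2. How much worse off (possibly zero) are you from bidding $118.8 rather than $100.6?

Bidding your value $100.6: you lose (since $100.6 < $114.2). Payoff $0.
Bidding $118.8: you win and pay $114.2. Payoff $100.6 − $114.2 = −$13.6.
The competing bid $114.2 lies between your value and your inflated bid, so overbidding wins an item priced above your value.
Loss from deviating = $0 − (−$13.6) = $13.6.

$13.6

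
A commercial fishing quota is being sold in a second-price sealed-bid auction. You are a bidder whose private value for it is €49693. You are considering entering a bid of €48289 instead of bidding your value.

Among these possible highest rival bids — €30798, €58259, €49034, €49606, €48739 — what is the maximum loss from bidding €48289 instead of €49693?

€30798: same outcome either way → loss €0.
€58259: same outcome either way → loss €0.
€49034: truthful gives €659, deviation gives €0 → loss €659.
€49606: truthful gives €87, deviation gives €0 → loss €87.
€48739: truthful gives €954, deviation gives €0 → loss €954.
Maximum loss: €954.

€954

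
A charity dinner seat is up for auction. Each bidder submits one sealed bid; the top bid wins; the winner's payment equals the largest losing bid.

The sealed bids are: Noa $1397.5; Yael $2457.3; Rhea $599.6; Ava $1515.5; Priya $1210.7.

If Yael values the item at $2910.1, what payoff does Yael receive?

Highest bid: Yael at $2457.3, so Yael wins.
Second-highest bid: Ava at $1515.5 — that is the price the winner pays.
Yael's payoff = value − price = $2910.1 − $1515.5 = $1394.6.

$1394.6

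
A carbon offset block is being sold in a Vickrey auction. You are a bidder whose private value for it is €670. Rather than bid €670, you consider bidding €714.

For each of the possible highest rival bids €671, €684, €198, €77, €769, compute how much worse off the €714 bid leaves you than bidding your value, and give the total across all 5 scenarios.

€15

The deviation costs you only when the competing bid falls strictly between €670 and €714; elsewhere both bids give the same outcome.
€671: truthful payoff €0, deviation payoff −€1 → loss €1.
€684: truthful payoff €0, deviation payoff −€14 → loss €14.
€198: outcomes coincide → loss €0.
€77: outcomes coincide → loss €0.
€769: outcomes coincide → loss €0.
Total loss = €1 + €14 = €15.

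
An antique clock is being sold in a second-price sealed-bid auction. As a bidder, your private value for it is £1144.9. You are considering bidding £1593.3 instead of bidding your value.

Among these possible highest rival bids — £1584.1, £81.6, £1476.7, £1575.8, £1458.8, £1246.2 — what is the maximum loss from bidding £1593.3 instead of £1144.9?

£439.2

£1584.1: truthful gives £0, deviation gives −£439.2 → loss £439.2.
£81.6: same outcome either way → loss £0.
£1476.7: truthful gives £0, deviation gives −£331.8 → loss £331.8.
£1575.8: truthful gives £0, deviation gives −£430.9 → loss £430.9.
£1458.8: truthful gives £0, deviation gives −£313.9 → loss £313.9.
£1246.2: truthful gives £0, deviation gives −£101.3 → loss £101.3.
Maximum loss: £439.2.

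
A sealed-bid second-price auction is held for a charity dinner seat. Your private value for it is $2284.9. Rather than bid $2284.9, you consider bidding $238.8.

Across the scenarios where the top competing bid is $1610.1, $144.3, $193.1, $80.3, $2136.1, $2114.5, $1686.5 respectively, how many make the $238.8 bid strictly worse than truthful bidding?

The deviation hurts exactly when the highest competing bid lies strictly between $238.8 and $2284.9 — underbidding then forfeits a profitable win.
$1610.1: inside the interval → strictly worse (loss $674.8).
$144.3: below both → same outcome either way.
$193.1: below both → same outcome either way.
$80.3: below both → same outcome either way.
$2136.1: inside the interval → strictly worse (loss $148.8).
$2114.5: inside the interval → strictly worse (loss $170.4).
$1686.5: inside the interval → strictly worse (loss $598.4).
Count: 4.

4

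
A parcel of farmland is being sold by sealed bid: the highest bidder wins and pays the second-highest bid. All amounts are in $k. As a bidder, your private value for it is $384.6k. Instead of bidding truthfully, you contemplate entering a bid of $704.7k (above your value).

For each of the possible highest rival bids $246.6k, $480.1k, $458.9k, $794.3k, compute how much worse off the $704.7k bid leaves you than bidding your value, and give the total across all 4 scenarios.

The deviation costs you only when the competing bid falls strictly between $384.6k and $704.7k; elsewhere both bids give the same outcome.
$246.6k: outcomes coincide → loss $0k.
$480.1k: truthful payoff $0k, deviation payoff −$95.5k → loss $95.5k.
$458.9k: truthful payoff $0k, deviation payoff −$74.3k → loss $74.3k.
$794.3k: outcomes coincide → loss $0k.
Total loss = $95.5k + $74.3k = $169.8k.
In a second-price auction your bid sets only whether you win, not what you pay, so bidding your true value is weakly dominant.

$169.8k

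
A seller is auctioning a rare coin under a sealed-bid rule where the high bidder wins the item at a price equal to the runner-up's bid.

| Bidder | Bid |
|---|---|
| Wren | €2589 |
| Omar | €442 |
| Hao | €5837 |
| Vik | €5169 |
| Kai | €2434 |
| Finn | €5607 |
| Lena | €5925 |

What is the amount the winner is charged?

Highest bid: Lena at €5925, so Lena wins.
Second-highest bid: Hao at €5837 — that is the price the winner pays.

€5837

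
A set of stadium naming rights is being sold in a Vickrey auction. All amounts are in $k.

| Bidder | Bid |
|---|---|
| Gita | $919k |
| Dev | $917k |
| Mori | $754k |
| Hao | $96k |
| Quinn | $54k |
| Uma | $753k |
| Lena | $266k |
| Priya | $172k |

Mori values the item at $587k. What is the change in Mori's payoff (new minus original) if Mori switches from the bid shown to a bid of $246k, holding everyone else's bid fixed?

The highest bid among the other bidders is $919k; Mori's bid doesn't change that.
Original bid $754k: Mori is not highest (top rival bid is $919k); payoff $0k.
Alternative bid $246k: Mori is not highest (top rival bid is $919k); payoff $0k.
Change in payoff = $0k − ($0k) = $0k.

$0k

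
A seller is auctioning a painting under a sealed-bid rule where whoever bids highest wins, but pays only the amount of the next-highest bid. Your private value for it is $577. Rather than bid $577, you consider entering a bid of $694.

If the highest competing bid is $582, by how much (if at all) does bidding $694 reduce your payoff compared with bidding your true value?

Bidding your value $577: you lose (since $577 < $582). Payoff $0.
Bidding $694: you win and pay $582. Payoff $577 − $582 = −$5.
The competing bid $582 lies between your value and your inflated bid, so overbidding wins an item priced above your value.
Loss from deviating = $0 − (−$5) = $5.
Truthful bidding weakly dominates here: raising your bid can only win items priced above your value, and lowering it can only forfeit items priced below.

$5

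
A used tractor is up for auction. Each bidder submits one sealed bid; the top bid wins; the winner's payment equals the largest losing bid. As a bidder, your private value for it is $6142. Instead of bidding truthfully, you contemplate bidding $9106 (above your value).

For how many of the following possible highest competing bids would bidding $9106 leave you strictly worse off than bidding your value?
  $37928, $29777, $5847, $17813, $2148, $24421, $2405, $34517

0

The deviation hurts exactly when the highest competing bid lies strictly between $6142 and $9106 — overbidding then wins at a price above your value.
$37928: above both → same outcome either way.
$29777: above both → same outcome either way.
$5847: below both → same outcome either way.
$17813: above both → same outcome either way.
$2148: below both → same outcome either way.
$24421: above both → same outcome either way.
$2405: below both → same outcome either way.
$34517: above both → same outcome either way.
Count: 0.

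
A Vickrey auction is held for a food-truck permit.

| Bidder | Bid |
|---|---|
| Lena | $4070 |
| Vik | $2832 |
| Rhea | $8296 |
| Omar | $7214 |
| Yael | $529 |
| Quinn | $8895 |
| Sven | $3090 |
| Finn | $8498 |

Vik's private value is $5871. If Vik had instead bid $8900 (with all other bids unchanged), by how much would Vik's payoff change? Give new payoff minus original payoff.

−$3024

The highest bid among the other bidders is $8895; Vik's bid doesn't change that.
Original bid $2832: Vik is not highest (top rival bid is $8895); payoff $0.
Alternative bid $8900: Vik is highest, pays the top rival bid $8895; payoff $5871 − $8895 = −$3024.
Change in payoff = −$3024 − ($0) = −$3024.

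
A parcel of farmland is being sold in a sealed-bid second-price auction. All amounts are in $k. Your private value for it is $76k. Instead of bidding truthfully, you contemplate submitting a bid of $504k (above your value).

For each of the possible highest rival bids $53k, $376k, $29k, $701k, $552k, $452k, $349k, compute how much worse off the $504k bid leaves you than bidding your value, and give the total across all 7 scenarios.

The deviation costs you only when the competing bid falls strictly between $76k and $504k; elsewhere both bids give the same outcome.
$53k: outcomes coincide → loss $0k.
$376k: truthful payoff $0k, deviation payoff −$300k → loss $300k.
$29k: outcomes coincide → loss $0k.
$701k: outcomes coincide → loss $0k.
$552k: outcomes coincide → loss $0k.
$452k: truthful payoff $0k, deviation payoff −$376k → loss $376k.
$349k: truthful payoff $0k, deviation payoff −$273k → loss $273k.
Total loss = $300k + $376k + $273k = $949k.
In a second-price auction your bid sets only whether you win, not what you pay, so bidding your true value is weakly dominant.

$949k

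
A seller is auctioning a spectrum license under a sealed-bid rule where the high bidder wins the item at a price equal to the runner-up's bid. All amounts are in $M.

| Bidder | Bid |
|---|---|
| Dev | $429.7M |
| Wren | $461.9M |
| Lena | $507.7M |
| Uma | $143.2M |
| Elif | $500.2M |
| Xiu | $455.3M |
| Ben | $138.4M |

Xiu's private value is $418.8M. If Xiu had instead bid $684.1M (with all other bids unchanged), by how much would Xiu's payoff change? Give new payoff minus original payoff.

The highest bid among the other bidders is $507.7M; Xiu's bid doesn't change that.
Original bid $455.3M: Xiu is not highest (top rival bid is $507.7M); payoff $0M.
Alternative bid $684.1M: Xiu is highest, pays the top rival bid $507.7M; payoff $418.8M − $507.7M = −$88.9M.
Change in payoff = −$88.9M − ($0M) = −$88.9M.

−$88.9M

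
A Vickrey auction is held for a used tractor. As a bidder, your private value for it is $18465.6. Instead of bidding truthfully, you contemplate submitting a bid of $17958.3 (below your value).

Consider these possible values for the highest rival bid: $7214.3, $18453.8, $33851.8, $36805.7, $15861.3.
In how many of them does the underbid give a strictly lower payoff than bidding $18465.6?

1

The deviation hurts exactly when the highest competing bid lies strictly between $17958.3 and $18465.6 — underbidding then forfeits a profitable win.
$7214.3: below both → same outcome either way.
$18453.8: inside the interval → strictly worse (loss $11.8).
$33851.8: above both → same outcome either way.
$36805.7: above both → same outcome either way.
$15861.3: below both → same outcome either way.
Count: 1.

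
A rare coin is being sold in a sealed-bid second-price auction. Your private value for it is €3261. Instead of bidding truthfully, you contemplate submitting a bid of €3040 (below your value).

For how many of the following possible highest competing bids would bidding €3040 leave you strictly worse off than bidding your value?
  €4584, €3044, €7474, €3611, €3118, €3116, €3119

The deviation hurts exactly when the highest competing bid lies strictly between €3040 and €3261 — underbidding then forfeits a profitable win.
€4584: above both → same outcome either way.
€3044: inside the interval → strictly worse (loss €217).
€7474: above both → same outcome either way.
€3611: above both → same outcome either way.
€3118: inside the interval → strictly worse (loss €143).
€3116: inside the interval → strictly worse (loss €145).
€3119: inside the interval → strictly worse (loss €142).
Count: 4.

4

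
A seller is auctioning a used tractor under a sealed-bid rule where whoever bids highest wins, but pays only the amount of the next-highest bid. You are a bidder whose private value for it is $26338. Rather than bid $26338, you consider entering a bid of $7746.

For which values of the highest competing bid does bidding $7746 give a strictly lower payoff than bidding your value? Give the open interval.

If the competing bid is below $7746, both bids win at the same price — no difference.
If it is above $26338, both bids lose — no difference.
If it lies strictly between $7746 and $26338, bidding your value wins at a price below your value (positive payoff) while bidding $7746 loses (payoff 0).
So the deviation strictly hurts on the open interval ($7746, $26338).

($7746, $26338)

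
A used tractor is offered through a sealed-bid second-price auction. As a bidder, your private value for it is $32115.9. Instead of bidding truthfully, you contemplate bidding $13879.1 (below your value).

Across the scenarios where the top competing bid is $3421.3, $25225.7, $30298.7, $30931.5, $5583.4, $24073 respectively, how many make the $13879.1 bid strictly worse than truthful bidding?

4

The deviation hurts exactly when the highest competing bid lies strictly between $13879.1 and $32115.9 — underbidding then forfeits a profitable win.
$3421.3: below both → same outcome either way.
$25225.7: inside the interval → strictly worse (loss $6890.2).
$30298.7: inside the interval → strictly worse (loss $1817.2).
$30931.5: inside the interval → strictly worse (loss $1184.4).
$5583.4: below both → same outcome either way.
$24073: inside the interval → strictly worse (loss $8042.9).
Count: 4.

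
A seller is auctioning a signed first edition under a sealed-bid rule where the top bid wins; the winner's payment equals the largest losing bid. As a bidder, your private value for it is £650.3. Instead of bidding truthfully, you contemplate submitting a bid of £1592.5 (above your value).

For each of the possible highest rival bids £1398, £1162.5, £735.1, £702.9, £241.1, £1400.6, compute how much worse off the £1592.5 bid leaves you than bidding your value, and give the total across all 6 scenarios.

£2147.6

The deviation costs you only when the competing bid falls strictly between £650.3 and £1592.5; elsewhere both bids give the same outcome.
£1398: truthful payoff £0, deviation payoff −£747.7 → loss £747.7.
£1162.5: truthful payoff £0, deviation payoff −£512.2 → loss £512.2.
£735.1: truthful payoff £0, deviation payoff −£84.8 → loss £84.8.
£702.9: truthful payoff £0, deviation payoff −£52.6 → loss £52.6.
£241.1: outcomes coincide → loss £0.
£1400.6: truthful payoff £0, deviation payoff −£750.3 → loss £750.3.
Total loss = £747.7 + £512.2 + £84.8 + £52.6 + £750.3 = £2147.6.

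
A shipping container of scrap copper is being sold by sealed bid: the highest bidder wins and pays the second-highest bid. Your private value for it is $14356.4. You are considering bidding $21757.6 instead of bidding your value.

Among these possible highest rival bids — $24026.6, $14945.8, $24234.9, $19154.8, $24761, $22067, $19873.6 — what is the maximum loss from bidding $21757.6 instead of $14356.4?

$24026.6: same outcome either way → loss $0.
$14945.8: truthful gives $0, deviation gives −$589.4 → loss $589.4.
$24234.9: same outcome either way → loss $0.
$19154.8: truthful gives $0, deviation gives −$4798.4 → loss $4798.4.
$24761: same outcome either way → loss $0.
$22067: same outcome either way → loss $0.
$19873.6: truthful gives $0, deviation gives −$5517.2 → loss $5517.2.
Maximum loss: $5517.2.

$5517.2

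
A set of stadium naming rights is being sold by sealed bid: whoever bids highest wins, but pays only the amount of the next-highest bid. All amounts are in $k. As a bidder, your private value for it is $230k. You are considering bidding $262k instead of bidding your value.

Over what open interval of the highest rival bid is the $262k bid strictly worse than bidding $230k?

If the competing bid is below $230k, both bids win at the same price — no difference.
If it is above $262k, both bids lose — no difference.
If it lies strictly between $230k and $262k, bidding your value loses (payoff 0) while bidding $262k wins at a price above your value (payoff negative).
So the deviation strictly hurts on the open interval ($230k, $262k).

($230k, $262k)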